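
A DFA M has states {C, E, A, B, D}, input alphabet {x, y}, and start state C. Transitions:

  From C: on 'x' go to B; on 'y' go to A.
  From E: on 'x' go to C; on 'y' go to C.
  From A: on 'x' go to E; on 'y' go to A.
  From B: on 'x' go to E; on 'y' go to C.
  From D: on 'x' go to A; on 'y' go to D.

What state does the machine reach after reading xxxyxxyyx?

start at C
read 'x': C → B
read 'x': B → E
read 'x': E → C
read 'y': C → A
read 'x': A → E
read 'x': E → C
read 'y': C → A
read 'y': A → A
read 'x': A → E

E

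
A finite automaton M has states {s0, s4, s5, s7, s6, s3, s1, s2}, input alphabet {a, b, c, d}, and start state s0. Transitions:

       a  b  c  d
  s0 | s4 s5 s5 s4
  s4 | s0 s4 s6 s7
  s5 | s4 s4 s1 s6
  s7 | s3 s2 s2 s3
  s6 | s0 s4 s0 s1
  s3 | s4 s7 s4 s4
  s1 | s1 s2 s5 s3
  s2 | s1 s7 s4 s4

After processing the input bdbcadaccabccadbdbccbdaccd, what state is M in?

s1

Trace: s0 -b-> s5 -d-> s6 -b-> s4 -c-> s6 -a-> s0 -d-> s4 -a-> s0 -c-> s5 -c-> s1 -a-> s1 -b-> s2 -c-> s4 -c-> s6 -a-> s0 -d-> s4 -b-> s4 -d-> s7 -b-> s2 -c-> s4 -c-> s6 -b-> s4 -d-> s7 -a-> s3 -c-> s4 -c-> s6 -d-> s1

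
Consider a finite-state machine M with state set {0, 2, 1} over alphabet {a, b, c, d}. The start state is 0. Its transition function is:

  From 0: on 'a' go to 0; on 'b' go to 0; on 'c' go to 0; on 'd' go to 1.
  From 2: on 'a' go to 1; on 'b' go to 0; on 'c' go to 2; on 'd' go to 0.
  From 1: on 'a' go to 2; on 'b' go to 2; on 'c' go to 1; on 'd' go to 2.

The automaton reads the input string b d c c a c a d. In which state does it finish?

2

Trace: 0 -b-> 0 -d-> 1 -c-> 1 -c-> 1 -a-> 2 -c-> 2 -a-> 1 -d-> 2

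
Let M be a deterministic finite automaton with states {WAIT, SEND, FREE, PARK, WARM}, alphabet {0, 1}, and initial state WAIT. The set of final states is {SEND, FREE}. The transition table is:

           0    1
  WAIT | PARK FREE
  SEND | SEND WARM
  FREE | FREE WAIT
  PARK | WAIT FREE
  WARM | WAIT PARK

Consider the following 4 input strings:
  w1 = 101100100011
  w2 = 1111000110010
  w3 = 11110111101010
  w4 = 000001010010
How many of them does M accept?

w1: WAIT → FREE → FREE → WAIT → FREE → FREE → FREE → WAIT → PARK → WAIT → PARK → FREE → WAIT  → end WAIT, rejected
w2: WAIT → FREE → WAIT → FREE → WAIT → PARK → WAIT → PARK → FREE → WAIT → PARK → WAIT → FREE → FREE  → end FREE, accepted
w3: WAIT → FREE → WAIT → FREE → WAIT → PARK → FREE → WAIT → FREE → WAIT → PARK → FREE → FREE → WAIT → PARK  → end PARK, rejected
w4: WAIT → PARK → WAIT → PARK → WAIT → PARK → FREE → FREE → WAIT → PARK → WAIT → FREE → FREE  → end FREE, accepted

2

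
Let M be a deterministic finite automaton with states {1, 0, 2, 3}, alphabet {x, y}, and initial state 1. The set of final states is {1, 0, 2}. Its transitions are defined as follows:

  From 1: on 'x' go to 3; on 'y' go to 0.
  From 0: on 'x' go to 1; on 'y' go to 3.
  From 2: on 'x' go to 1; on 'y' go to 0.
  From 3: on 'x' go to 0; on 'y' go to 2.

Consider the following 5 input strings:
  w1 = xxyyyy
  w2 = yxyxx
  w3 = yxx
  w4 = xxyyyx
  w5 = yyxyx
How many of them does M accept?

w1: 1 → 3 → 0 → 3 → 2 → 0 → 3  → end 3, rejected
w2: 1 → 0 → 1 → 0 → 1 → 3  → end 3, rejected
w3: 1 → 0 → 1 → 3  → end 3, rejected
w4: 1 → 3 → 0 → 3 → 2 → 0 → 1  → end 1, accepted
w5: 1 → 0 → 3 → 0 → 3 → 0  → end 0, accepted

2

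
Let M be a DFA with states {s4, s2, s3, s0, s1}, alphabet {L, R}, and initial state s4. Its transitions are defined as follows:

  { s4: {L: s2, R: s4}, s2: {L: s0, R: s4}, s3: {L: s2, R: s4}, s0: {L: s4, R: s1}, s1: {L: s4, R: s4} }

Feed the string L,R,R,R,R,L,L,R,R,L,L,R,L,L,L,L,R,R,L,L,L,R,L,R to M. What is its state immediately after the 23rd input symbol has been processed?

s2

start at s4
read 'L': s4 → s2
read 'R': s2 → s4
read 'R': s4 → s4
read 'R': s4 → s4
read 'R': s4 → s4
read 'L': s4 → s2
read 'L': s2 → s0
read 'R': s0 → s1
read 'R': s1 → s4
read 'L': s4 → s2
read 'L': s2 → s0
read 'R': s0 → s1
read 'L': s1 → s4
read 'L': s4 → s2
read 'L': s2 → s0
read 'L': s0 → s4
read 'R': s4 → s4
read 'R': s4 → s4
read 'L': s4 → s2
read 'L': s2 → s0
read 'L': s0 → s4
read 'R': s4 → s4
read 'L': s4 → s2
After 23 symbols: s2.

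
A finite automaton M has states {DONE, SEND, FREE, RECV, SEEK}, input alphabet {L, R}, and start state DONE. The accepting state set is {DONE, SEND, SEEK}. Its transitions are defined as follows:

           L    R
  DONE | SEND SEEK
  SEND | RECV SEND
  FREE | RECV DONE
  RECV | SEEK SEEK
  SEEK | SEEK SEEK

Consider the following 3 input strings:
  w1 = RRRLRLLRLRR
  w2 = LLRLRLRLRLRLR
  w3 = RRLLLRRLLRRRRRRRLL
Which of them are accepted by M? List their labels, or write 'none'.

w1:
  start at DONE
  read 'R': DONE → SEEK
  read 'R': SEEK → SEEK
  read 'R': SEEK → SEEK
  read 'L': SEEK → SEEK
  read 'R': SEEK → SEEK
  read 'L': SEEK → SEEK
  read 'L': SEEK → SEEK
  read 'R': SEEK → SEEK
  read 'L': SEEK → SEEK
  read 'R': SEEK → SEEK
  read 'R': SEEK → SEEK
  end SEEK, accepted
w2:
  start at DONE
  read 'L': DONE → SEND
  read 'L': SEND → RECV
  read 'R': RECV → SEEK
  read 'L': SEEK → SEEK
  read 'R': SEEK → SEEK
  read 'L': SEEK → SEEK
  read 'R': SEEK → SEEK
  read 'L': SEEK → SEEK
  read 'R': SEEK → SEEK
  read 'L': SEEK → SEEK
  read 'R': SEEK → SEEK
  read 'L': SEEK → SEEK
  read 'R': SEEK → SEEK
  end SEEK, accepted
w3:
  start at DONE
  read 'R': DONE → SEEK
  read 'R': SEEK → SEEK
  read 'L': SEEK → SEEK
  read 'L': SEEK → SEEK
  read 'L': SEEK → SEEK
  read 'R': SEEK → SEEK
  read 'R': SEEK → SEEK
  read 'L': SEEK → SEEK
  read 'L': SEEK → SEEK
  read 'R': SEEK → SEEK
  read 'R': SEEK → SEEK
  read 'R': SEEK → SEEK
  read 'R': SEEK → SEEK
  read 'R': SEEK → SEEK
  read 'R': SEEK → SEEK
  read 'R': SEEK → SEEK
  read 'L': SEEK → SEEK
  read 'L': SEEK → SEEK
  end SEEK, accepted

w1, w2, w3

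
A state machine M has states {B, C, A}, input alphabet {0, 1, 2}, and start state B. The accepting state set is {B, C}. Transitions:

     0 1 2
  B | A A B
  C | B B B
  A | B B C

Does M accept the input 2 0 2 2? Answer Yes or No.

start at B
read '2': B → B
read '0': B → A
read '2': A → C
read '2': C → B
End state B is accepting.

Yes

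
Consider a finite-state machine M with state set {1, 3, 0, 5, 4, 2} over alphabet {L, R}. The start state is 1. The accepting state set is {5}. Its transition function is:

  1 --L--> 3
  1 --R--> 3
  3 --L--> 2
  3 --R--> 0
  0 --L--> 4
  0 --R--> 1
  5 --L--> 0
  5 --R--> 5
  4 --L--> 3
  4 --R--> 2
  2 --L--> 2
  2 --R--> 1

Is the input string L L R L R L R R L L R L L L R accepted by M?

No

start at 1
read 'L': 1 → 3
read 'L': 3 → 2
read 'R': 2 → 1
read 'L': 1 → 3
read 'R': 3 → 0
read 'L': 0 → 4
read 'R': 4 → 2
read 'R': 2 → 1
read 'L': 1 → 3
read 'L': 3 → 2
read 'R': 2 → 1
read 'L': 1 → 3
read 'L': 3 → 2
read 'L': 2 → 2
read 'R': 2 → 1
End state 1 is not accepting.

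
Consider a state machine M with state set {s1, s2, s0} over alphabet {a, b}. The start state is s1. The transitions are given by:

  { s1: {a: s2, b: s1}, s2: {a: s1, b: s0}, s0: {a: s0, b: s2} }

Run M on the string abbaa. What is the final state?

Trace: s1 -a-> s2 -b-> s0 -b-> s2 -a-> s1 -a-> s2

s2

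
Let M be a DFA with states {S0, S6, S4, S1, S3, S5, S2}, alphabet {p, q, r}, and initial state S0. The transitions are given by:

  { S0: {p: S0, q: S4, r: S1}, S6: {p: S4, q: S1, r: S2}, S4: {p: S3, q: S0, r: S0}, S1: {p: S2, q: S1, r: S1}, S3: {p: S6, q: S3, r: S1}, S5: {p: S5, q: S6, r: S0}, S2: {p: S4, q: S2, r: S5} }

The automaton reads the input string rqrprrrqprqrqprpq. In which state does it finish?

start at S0
read 'r': S0 → S1
read 'q': S1 → S1
read 'r': S1 → S1
read 'p': S1 → S2
read 'r': S2 → S5
read 'r': S5 → S0
read 'r': S0 → S1
read 'q': S1 → S1
read 'p': S1 → S2
read 'r': S2 → S5
read 'q': S5 → S6
read 'r': S6 → S2
read 'q': S2 → S2
read 'p': S2 → S4
read 'r': S4 → S0
read 'p': S0 → S0
read 'q': S0 → S4

S4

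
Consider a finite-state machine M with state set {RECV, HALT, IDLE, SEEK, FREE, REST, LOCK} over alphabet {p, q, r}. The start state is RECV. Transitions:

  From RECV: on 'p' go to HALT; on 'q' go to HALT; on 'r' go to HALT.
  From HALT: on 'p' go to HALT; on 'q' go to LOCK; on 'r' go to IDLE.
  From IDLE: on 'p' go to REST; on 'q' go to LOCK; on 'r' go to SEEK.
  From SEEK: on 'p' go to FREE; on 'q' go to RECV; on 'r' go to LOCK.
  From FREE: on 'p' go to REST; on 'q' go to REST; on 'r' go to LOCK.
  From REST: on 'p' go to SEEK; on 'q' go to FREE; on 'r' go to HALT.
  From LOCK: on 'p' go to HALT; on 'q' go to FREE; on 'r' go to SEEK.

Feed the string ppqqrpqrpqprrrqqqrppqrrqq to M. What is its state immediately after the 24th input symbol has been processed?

RECV → HALT → HALT → LOCK → FREE → LOCK → HALT → LOCK → SEEK → FREE → REST → SEEK → LOCK → SEEK → LOCK → FREE → REST → FREE → LOCK → HALT → HALT → LOCK → SEEK → LOCK → FREE
After 24 symbols: FREE.

FREE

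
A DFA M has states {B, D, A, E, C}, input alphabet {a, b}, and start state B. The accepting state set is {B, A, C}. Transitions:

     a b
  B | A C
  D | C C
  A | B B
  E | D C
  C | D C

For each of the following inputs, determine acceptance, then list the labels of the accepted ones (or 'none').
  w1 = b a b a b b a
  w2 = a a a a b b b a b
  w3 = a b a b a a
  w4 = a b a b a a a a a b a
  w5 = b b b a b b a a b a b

w2, w3, w4, w5

w1:
  start at B
  read 'b': B → C
  read 'a': C → D
  read 'b': D → C
  read 'a': C → D
  read 'b': D → C
  read 'b': C → C
  read 'a': C → D
  end D, rejected
w2:
  start at B
  read 'a': B → A
  read 'a': A → B
  read 'a': B → A
  read 'a': A → B
  read 'b': B → C
  read 'b': C → C
  read 'b': C → C
  read 'a': C → D
  read 'b': D → C
  end C, accepted
w3:
  start at B
  read 'a': B → A
  read 'b': A → B
  read 'a': B → A
  read 'b': A → B
  read 'a': B → A
  read 'a': A → B
  end B, accepted
w4:
  start at B
  read 'a': B → A
  read 'b': A → B
  read 'a': B → A
  read 'b': A → B
  read 'a': B → A
  read 'a': A → B
  read 'a': B → A
  read 'a': A → B
  read 'a': B → A
  read 'b': A → B
  read 'a': B → A
  end A, accepted
w5:
  start at B
  read 'b': B → C
  read 'b': C → C
  read 'b': C → C
  read 'a': C → D
  read 'b': D → C
  read 'b': C → C
  read 'a': C → D
  read 'a': D → C
  read 'b': C → C
  read 'a': C → D
  read 'b': D → C
  end C, accepted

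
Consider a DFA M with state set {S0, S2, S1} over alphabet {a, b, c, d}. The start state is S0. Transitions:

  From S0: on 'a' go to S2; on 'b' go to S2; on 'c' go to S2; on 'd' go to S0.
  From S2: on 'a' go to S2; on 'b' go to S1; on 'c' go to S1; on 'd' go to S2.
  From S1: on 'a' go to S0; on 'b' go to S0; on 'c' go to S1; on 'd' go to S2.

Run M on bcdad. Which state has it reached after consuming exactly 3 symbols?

S2

S0 → S2 → S1 → S2
After 3 symbols: S2.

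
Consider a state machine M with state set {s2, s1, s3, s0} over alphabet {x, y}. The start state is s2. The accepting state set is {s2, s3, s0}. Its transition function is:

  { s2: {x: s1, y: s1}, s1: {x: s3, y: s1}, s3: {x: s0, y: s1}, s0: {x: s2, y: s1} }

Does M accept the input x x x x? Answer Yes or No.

start at s2
read 'x': s2 → s1
read 'x': s1 → s3
read 'x': s3 → s0
read 'x': s0 → s2
End state s2 is accepting.

Yes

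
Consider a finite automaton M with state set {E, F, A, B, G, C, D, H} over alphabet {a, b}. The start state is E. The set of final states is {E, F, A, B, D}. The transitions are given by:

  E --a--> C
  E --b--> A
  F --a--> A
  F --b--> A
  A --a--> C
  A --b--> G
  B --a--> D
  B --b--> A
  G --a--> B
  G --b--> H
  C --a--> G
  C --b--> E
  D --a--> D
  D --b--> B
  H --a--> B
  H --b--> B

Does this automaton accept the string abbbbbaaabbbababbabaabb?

Yes

Trace: E -a-> C -b-> E -b-> A -b-> G -b-> H -b-> B -a-> D -a-> D -a-> D -b-> B -b-> A -b-> G -a-> B -b-> A -a-> C -b-> E -b-> A -a-> C -b-> E -a-> C -a-> G -b-> H -b-> B
End state B is accepting.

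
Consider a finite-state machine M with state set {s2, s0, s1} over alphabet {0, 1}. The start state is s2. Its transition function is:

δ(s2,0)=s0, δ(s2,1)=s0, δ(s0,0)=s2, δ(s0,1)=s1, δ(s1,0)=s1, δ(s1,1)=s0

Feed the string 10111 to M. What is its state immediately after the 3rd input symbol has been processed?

Trace: s2 -1-> s0 -0-> s2 -1-> s0
After 3 symbols: s0.

s0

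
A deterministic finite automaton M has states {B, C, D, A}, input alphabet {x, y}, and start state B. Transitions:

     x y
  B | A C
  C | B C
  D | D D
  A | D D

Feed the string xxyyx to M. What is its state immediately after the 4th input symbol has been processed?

Trace: B -x-> A -x-> D -y-> D -y-> D
After 4 symbols: D.

D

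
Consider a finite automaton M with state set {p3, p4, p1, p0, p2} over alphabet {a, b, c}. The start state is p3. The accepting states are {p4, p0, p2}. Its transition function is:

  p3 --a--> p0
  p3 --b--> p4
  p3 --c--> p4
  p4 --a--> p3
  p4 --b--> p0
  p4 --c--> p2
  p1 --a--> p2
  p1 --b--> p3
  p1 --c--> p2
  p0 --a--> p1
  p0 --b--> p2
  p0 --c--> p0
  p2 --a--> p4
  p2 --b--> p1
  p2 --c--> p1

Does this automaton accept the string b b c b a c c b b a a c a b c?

Yes

p3 → p4 → p0 → p0 → p2 → p4 → p2 → p1 → p3 → p4 → p3 → p0 → p0 → p1 → p3 → p4
End state p4 is accepting.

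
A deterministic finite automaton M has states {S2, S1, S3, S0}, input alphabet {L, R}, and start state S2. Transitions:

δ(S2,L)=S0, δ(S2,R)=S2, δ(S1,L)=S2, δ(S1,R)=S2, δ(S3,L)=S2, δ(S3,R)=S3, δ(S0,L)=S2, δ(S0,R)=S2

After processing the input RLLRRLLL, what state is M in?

Trace: S2 -R-> S2 -L-> S0 -L-> S2 -R-> S2 -R-> S2 -L-> S0 -L-> S2 -L-> S0

S0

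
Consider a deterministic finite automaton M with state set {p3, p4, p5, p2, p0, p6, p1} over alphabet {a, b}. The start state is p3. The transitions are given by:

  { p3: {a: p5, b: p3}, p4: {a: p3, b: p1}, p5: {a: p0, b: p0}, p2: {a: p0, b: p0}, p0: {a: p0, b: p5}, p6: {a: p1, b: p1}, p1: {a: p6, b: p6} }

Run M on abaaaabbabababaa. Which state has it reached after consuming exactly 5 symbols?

Trace: p3 -a-> p5 -b-> p0 -a-> p0 -a-> p0 -a-> p0
After 5 symbols: p0.

p0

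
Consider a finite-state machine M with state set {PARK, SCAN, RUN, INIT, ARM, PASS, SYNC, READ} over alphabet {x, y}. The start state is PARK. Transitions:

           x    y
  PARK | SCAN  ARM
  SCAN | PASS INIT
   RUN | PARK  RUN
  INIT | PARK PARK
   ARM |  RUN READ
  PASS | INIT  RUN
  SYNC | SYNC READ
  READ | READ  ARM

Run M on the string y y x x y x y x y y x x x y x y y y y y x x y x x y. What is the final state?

Trace: PARK -y-> ARM -y-> READ -x-> READ -x-> READ -y-> ARM -x-> RUN -y-> RUN -x-> PARK -y-> ARM -y-> READ -x-> READ -x-> READ -x-> READ -y-> ARM -x-> RUN -y-> RUN -y-> RUN -y-> RUN -y-> RUN -y-> RUN -x-> PARK -x-> SCAN -y-> INIT -x-> PARK -x-> SCAN -y-> INIT

INIT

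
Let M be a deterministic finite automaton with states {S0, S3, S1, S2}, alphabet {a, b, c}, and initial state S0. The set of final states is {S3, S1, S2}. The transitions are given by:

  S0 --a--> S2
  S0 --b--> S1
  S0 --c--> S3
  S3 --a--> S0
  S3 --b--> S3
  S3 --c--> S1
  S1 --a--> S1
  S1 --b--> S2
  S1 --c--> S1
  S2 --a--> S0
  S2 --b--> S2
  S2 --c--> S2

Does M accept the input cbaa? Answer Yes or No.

start at S0
read 'c': S0 → S3
read 'b': S3 → S3
read 'a': S3 → S0
read 'a': S0 → S2
End state S2 is accepting.

Yes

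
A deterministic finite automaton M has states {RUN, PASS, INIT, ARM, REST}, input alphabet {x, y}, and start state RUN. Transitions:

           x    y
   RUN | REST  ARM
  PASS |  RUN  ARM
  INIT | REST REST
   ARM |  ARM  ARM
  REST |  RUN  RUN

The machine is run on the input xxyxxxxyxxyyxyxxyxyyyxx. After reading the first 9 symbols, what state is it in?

RUN → REST → RUN → ARM → ARM → ARM → ARM → ARM → ARM → ARM
After 9 symbols: ARM.

ARM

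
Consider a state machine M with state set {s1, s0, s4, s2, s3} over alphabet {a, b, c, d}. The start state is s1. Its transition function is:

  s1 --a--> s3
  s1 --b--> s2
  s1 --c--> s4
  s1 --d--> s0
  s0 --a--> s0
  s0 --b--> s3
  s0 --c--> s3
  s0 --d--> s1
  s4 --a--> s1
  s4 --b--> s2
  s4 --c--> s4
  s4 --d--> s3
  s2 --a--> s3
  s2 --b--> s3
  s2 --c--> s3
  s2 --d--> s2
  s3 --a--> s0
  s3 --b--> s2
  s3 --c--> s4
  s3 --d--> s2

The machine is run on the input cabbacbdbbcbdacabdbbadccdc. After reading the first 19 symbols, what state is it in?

start at s1
read 'c': s1 → s4
read 'a': s4 → s1
read 'b': s1 → s2
read 'b': s2 → s3
read 'a': s3 → s0
read 'c': s0 → s3
read 'b': s3 → s2
read 'd': s2 → s2
read 'b': s2 → s3
read 'b': s3 → s2
read 'c': s2 → s3
read 'b': s3 → s2
read 'd': s2 → s2
read 'a': s2 → s3
read 'c': s3 → s4
read 'a': s4 → s1
read 'b': s1 → s2
read 'd': s2 → s2
read 'b': s2 → s3
After 19 symbols: s3.

s3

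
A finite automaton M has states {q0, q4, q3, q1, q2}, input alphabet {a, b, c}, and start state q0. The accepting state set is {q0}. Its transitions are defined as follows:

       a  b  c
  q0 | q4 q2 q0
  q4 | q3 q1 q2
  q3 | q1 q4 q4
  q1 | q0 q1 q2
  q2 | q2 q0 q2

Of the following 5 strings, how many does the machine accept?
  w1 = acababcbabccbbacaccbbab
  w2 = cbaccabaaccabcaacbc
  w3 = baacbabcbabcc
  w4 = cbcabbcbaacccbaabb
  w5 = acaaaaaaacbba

w1: Trace: q0 -a-> q4 -c-> q2 -a-> q2 -b-> q0 -a-> q4 -b-> q1 -c-> q2 -b-> q0 -a-> q4 -b-> q1 -c-> q2 -c-> q2 -b-> q0 -b-> q2 -a-> q2 -c-> q2 -a-> q2 -c-> q2 -c-> q2 -b-> q0 -b-> q2 -a-> q2 -b-> q0  → end q0, accepted
w2: Trace: q0 -c-> q0 -b-> q2 -a-> q2 -c-> q2 -c-> q2 -a-> q2 -b-> q0 -a-> q4 -a-> q3 -c-> q4 -c-> q2 -a-> q2 -b-> q0 -c-> q0 -a-> q4 -a-> q3 -c-> q4 -b-> q1 -c-> q2  → end q2, rejected
w3: Trace: q0 -b-> q2 -a-> q2 -a-> q2 -c-> q2 -b-> q0 -a-> q4 -b-> q1 -c-> q2 -b-> q0 -a-> q4 -b-> q1 -c-> q2 -c-> q2  → end q2, rejected
w4: Trace: q0 -c-> q0 -b-> q2 -c-> q2 -a-> q2 -b-> q0 -b-> q2 -c-> q2 -b-> q0 -a-> q4 -a-> q3 -c-> q4 -c-> q2 -c-> q2 -b-> q0 -a-> q4 -a-> q3 -b-> q4 -b-> q1  → end q1, rejected
w5: Trace: q0 -a-> q4 -c-> q2 -a-> q2 -a-> q2 -a-> q2 -a-> q2 -a-> q2 -a-> q2 -a-> q2 -c-> q2 -b-> q0 -b-> q2 -a-> q2  → end q2, rejected

1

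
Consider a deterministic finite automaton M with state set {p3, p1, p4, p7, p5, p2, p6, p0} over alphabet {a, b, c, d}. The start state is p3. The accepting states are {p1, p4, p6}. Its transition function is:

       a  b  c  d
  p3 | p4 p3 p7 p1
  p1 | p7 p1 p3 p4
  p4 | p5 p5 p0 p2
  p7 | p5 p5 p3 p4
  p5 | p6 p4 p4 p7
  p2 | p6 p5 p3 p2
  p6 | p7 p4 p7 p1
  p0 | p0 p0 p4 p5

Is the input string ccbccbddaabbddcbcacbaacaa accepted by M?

No

Trace: p3 -c-> p7 -c-> p3 -b-> p3 -c-> p7 -c-> p3 -b-> p3 -d-> p1 -d-> p4 -a-> p5 -a-> p6 -b-> p4 -b-> p5 -d-> p7 -d-> p4 -c-> p0 -b-> p0 -c-> p4 -a-> p5 -c-> p4 -b-> p5 -a-> p6 -a-> p7 -c-> p3 -a-> p4 -a-> p5
End state p5 is not accepting.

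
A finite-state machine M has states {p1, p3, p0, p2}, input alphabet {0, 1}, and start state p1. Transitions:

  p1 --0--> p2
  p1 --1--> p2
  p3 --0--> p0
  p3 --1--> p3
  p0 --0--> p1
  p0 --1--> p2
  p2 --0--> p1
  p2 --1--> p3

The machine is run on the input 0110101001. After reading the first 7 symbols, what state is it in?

p2

p1 → p2 → p3 → p3 → p0 → p2 → p1 → p2
After 7 symbols: p2.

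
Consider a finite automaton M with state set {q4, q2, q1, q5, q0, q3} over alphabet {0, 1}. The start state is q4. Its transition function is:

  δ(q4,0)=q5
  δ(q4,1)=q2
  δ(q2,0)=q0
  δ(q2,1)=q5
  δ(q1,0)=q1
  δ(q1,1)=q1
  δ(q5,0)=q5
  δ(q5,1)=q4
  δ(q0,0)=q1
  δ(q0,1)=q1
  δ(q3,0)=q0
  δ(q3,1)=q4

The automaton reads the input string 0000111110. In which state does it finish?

q0

q4 → q5 → q5 → q5 → q5 → q4 → q2 → q5 → q4 → q2 → q0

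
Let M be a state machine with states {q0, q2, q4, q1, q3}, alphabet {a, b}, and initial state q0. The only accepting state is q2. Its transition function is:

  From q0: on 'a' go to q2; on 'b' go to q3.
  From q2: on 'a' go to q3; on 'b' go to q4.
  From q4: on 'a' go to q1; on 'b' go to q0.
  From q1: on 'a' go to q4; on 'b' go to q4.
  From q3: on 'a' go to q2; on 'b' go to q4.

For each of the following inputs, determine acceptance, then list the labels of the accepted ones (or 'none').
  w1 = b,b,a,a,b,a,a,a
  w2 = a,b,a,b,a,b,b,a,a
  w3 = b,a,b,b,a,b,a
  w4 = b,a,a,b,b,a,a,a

w1, w4

w1: q0 → q3 → q4 → q1 → q4 → q0 → q2 → q3 → q2  → end q2, accepted
w2: q0 → q2 → q4 → q1 → q4 → q1 → q4 → q0 → q2 → q3  → end q3, rejected
w3: q0 → q3 → q2 → q4 → q0 → q2 → q4 → q1  → end q1, rejected
w4: q0 → q3 → q2 → q3 → q4 → q0 → q2 → q3 → q2  → end q2, accepted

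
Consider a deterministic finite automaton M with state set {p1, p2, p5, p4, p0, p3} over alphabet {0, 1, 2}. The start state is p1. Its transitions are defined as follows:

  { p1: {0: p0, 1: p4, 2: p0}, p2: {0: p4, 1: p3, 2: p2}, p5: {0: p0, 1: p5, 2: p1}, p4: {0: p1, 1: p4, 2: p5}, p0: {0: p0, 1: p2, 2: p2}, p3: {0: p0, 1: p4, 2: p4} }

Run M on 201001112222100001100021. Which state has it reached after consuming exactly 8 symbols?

p1 → p0 → p0 → p2 → p4 → p1 → p4 → p4 → p4
After 8 symbols: p4.

p4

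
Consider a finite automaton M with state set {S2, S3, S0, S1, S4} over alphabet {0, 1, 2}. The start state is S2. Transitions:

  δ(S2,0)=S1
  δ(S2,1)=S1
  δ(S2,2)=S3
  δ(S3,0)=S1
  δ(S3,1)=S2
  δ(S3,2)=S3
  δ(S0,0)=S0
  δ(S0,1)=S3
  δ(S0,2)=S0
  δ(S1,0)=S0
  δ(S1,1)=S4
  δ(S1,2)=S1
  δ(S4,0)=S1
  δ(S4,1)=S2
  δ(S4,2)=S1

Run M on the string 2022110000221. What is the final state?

S2 → S3 → S1 → S1 → S1 → S4 → S2 → S1 → S0 → S0 → S0 → S0 → S0 → S3

S3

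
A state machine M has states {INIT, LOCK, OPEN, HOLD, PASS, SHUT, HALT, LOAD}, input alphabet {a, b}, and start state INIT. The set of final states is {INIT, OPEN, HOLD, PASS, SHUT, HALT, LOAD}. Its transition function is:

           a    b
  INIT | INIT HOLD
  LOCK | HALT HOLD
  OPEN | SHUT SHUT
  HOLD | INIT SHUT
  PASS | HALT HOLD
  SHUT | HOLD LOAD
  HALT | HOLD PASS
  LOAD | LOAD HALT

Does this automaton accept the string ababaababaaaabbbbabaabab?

Yes

Trace: INIT -a-> INIT -b-> HOLD -a-> INIT -b-> HOLD -a-> INIT -a-> INIT -b-> HOLD -a-> INIT -b-> HOLD -a-> INIT -a-> INIT -a-> INIT -a-> INIT -b-> HOLD -b-> SHUT -b-> LOAD -b-> HALT -a-> HOLD -b-> SHUT -a-> HOLD -a-> INIT -b-> HOLD -a-> INIT -b-> HOLD
End state HOLD is accepting.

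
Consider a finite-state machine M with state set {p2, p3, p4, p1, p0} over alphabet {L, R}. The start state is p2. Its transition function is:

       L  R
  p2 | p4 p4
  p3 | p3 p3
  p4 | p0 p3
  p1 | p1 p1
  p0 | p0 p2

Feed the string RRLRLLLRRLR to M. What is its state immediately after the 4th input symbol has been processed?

start at p2
read 'R': p2 → p4
read 'R': p4 → p3
read 'L': p3 → p3
read 'R': p3 → p3
After 4 symbols: p3.

p3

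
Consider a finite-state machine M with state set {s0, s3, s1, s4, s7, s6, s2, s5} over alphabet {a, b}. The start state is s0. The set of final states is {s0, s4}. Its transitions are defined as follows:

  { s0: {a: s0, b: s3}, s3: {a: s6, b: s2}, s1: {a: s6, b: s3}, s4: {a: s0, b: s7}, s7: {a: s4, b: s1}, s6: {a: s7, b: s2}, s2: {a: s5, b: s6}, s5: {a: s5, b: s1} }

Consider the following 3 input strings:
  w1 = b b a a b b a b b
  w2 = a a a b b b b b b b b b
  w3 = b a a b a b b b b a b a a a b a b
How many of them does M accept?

w1:
  start at s0
  read 'b': s0 → s3
  read 'b': s3 → s2
  read 'a': s2 → s5
  read 'a': s5 → s5
  read 'b': s5 → s1
  read 'b': s1 → s3
  read 'a': s3 → s6
  read 'b': s6 → s2
  read 'b': s2 → s6
  end s6, rejected
w2:
  start at s0
  read 'a': s0 → s0
  read 'a': s0 → s0
  read 'a': s0 → s0
  read 'b': s0 → s3
  read 'b': s3 → s2
  read 'b': s2 → s6
  read 'b': s6 → s2
  read 'b': s2 → s6
  read 'b': s6 → s2
  read 'b': s2 → s6
  read 'b': s6 → s2
  read 'b': s2 → s6
  end s6, rejected
w3:
  start at s0
  read 'b': s0 → s3
  read 'a': s3 → s6
  read 'a': s6 → s7
  read 'b': s7 → s1
  read 'a': s1 → s6
  read 'b': s6 → s2
  read 'b': s2 → s6
  read 'b': s6 → s2
  read 'b': s2 → s6
  read 'a': s6 → s7
  read 'b': s7 → s1
  read 'a': s1 → s6
  read 'a': s6 → s7
  read 'a': s7 → s4
  read 'b': s4 → s7
  read 'a': s7 → s4
  read 'b': s4 → s7
  end s7, rejected

0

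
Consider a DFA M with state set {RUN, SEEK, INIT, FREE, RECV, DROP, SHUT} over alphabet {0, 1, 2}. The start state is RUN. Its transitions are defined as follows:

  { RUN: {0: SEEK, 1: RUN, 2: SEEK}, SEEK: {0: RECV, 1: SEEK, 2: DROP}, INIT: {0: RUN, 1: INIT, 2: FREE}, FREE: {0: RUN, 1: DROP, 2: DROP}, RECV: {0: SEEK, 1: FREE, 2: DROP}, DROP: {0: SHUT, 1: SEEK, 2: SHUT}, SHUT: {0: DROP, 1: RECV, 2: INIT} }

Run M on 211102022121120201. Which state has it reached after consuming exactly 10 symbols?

Trace: RUN -2-> SEEK -1-> SEEK -1-> SEEK -1-> SEEK -0-> RECV -2-> DROP -0-> SHUT -2-> INIT -2-> FREE -1-> DROP
After 10 symbols: DROP.

DROP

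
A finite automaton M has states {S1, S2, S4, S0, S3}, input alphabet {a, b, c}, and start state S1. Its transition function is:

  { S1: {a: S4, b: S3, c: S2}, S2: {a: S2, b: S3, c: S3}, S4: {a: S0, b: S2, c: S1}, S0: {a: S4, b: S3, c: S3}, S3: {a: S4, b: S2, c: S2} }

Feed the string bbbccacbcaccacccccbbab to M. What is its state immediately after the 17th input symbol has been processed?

S2

Trace: S1 -b-> S3 -b-> S2 -b-> S3 -c-> S2 -c-> S3 -a-> S4 -c-> S1 -b-> S3 -c-> S2 -a-> S2 -c-> S3 -c-> S2 -a-> S2 -c-> S3 -c-> S2 -c-> S3 -c-> S2
After 17 symbols: S2.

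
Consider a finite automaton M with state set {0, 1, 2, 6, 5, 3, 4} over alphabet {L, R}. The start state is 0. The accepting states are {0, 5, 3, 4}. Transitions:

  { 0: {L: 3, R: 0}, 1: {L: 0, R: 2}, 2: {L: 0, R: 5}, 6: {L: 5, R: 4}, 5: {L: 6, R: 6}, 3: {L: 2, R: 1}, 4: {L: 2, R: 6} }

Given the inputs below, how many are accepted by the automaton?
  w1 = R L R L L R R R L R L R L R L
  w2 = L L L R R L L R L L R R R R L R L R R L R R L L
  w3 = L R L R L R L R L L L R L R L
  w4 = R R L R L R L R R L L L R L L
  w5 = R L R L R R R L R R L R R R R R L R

w1: 0 → 0 → 3 → 1 → 0 → 3 → 1 → 2 → 5 → 6 → 4 → 2 → 5 → 6 → 4 → 2  → end 2, rejected
w2: 0 → 3 → 2 → 0 → 0 → 0 → 3 → 2 → 5 → 6 → 5 → 6 → 4 → 6 → 4 → 2 → 5 → 6 → 4 → 6 → 5 → 6 → 4 → 2 → 0  → end 0, accepted
w3: 0 → 3 → 1 → 0 → 0 → 3 → 1 → 0 → 0 → 3 → 2 → 0 → 0 → 3 → 1 → 0  → end 0, accepted
w4: 0 → 0 → 0 → 3 → 1 → 0 → 0 → 3 → 1 → 2 → 0 → 3 → 2 → 5 → 6 → 5  → end 5, accepted
w5: 0 → 0 → 3 → 1 → 0 → 0 → 0 → 0 → 3 → 1 → 2 → 0 → 0 → 0 → 0 → 0 → 0 → 3 → 1  → end 1, rejected

3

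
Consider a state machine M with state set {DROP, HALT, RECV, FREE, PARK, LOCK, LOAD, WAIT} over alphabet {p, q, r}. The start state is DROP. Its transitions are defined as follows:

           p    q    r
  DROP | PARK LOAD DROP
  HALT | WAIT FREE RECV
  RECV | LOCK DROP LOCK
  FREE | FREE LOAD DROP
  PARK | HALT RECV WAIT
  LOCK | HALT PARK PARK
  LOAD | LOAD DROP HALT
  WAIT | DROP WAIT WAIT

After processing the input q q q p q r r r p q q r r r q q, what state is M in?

DROP

DROP → LOAD → DROP → LOAD → LOAD → DROP → DROP → DROP → DROP → PARK → RECV → DROP → DROP → DROP → DROP → LOAD → DROP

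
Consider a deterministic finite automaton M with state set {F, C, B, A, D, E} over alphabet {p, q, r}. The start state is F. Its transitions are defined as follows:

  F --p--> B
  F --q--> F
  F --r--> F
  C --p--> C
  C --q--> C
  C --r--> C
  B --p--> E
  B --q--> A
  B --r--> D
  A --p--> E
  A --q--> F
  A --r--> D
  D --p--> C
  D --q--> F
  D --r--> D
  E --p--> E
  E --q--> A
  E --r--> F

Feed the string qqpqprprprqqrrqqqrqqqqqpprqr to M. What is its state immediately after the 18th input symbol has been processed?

start at F
read 'q': F → F
read 'q': F → F
read 'p': F → B
read 'q': B → A
read 'p': A → E
read 'r': E → F
read 'p': F → B
read 'r': B → D
read 'p': D → C
read 'r': C → C
read 'q': C → C
read 'q': C → C
read 'r': C → C
read 'r': C → C
read 'q': C → C
read 'q': C → C
read 'q': C → C
read 'r': C → C
After 18 symbols: C.

C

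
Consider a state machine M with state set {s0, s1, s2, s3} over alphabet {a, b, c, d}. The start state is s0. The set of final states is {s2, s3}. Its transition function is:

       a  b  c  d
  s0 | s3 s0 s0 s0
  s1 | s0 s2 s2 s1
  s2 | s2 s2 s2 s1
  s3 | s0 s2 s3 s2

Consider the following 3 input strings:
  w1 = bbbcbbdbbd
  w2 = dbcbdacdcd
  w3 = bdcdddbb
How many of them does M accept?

0

w1: Trace: s0 -b-> s0 -b-> s0 -b-> s0 -c-> s0 -b-> s0 -b-> s0 -d-> s0 -b-> s0 -b-> s0 -d-> s0  → end s0, rejected
w2: Trace: s0 -d-> s0 -b-> s0 -c-> s0 -b-> s0 -d-> s0 -a-> s3 -c-> s3 -d-> s2 -c-> s2 -d-> s1  → end s1, rejected
w3: Trace: s0 -b-> s0 -d-> s0 -c-> s0 -d-> s0 -d-> s0 -d-> s0 -b-> s0 -b-> s0  → end s0, rejected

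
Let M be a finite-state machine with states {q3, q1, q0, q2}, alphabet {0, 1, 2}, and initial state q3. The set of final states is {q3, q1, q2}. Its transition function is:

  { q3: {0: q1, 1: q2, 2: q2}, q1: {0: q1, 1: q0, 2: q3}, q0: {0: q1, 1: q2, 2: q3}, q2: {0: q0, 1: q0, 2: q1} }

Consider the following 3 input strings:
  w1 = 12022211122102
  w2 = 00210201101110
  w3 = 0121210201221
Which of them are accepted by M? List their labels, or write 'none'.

w1:
  start at q3
  read '1': q3 → q2
  read '2': q2 → q1
  read '0': q1 → q1
  read '2': q1 → q3
  read '2': q3 → q2
  read '2': q2 → q1
  read '1': q1 → q0
  read '1': q0 → q2
  read '1': q2 → q0
  read '2': q0 → q3
  read '2': q3 → q2
  read '1': q2 → q0
  read '0': q0 → q1
  read '2': q1 → q3
  end q3, accepted
w2:
  start at q3
  read '0': q3 → q1
  read '0': q1 → q1
  read '2': q1 → q3
  read '1': q3 → q2
  read '0': q2 → q0
  read '2': q0 → q3
  read '0': q3 → q1
  read '1': q1 → q0
  read '1': q0 → q2
  read '0': q2 → q0
  read '1': q0 → q2
  read '1': q2 → q0
  read '1': q0 → q2
  read '0': q2 → q0
  end q0, rejected
w3:
  start at q3
  read '0': q3 → q1
  read '1': q1 → q0
  read '2': q0 → q3
  read '1': q3 → q2
  read '2': q2 → q1
  read '1': q1 → q0
  read '0': q0 → q1
  read '2': q1 → q3
  read '0': q3 → q1
  read '1': q1 → q0
  read '2': q0 → q3
  read '2': q3 → q2
  read '1': q2 → q0
  end q0, rejected

w1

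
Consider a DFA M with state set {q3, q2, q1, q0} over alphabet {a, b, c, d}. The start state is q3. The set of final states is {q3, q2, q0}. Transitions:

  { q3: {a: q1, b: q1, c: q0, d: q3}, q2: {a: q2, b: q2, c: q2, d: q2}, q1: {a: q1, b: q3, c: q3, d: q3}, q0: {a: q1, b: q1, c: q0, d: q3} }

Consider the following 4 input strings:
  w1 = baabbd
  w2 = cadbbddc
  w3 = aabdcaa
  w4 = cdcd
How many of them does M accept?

w1: Trace: q3 -b-> q1 -a-> q1 -a-> q1 -b-> q3 -b-> q1 -d-> q3  → end q3, accepted
w2: Trace: q3 -c-> q0 -a-> q1 -d-> q3 -b-> q1 -b-> q3 -d-> q3 -d-> q3 -c-> q0  → end q0, accepted
w3: Trace: q3 -a-> q1 -a-> q1 -b-> q3 -d-> q3 -c-> q0 -a-> q1 -a-> q1  → end q1, rejected
w4: Trace: q3 -c-> q0 -d-> q3 -c-> q0 -d-> q3  → end q3, accepted

3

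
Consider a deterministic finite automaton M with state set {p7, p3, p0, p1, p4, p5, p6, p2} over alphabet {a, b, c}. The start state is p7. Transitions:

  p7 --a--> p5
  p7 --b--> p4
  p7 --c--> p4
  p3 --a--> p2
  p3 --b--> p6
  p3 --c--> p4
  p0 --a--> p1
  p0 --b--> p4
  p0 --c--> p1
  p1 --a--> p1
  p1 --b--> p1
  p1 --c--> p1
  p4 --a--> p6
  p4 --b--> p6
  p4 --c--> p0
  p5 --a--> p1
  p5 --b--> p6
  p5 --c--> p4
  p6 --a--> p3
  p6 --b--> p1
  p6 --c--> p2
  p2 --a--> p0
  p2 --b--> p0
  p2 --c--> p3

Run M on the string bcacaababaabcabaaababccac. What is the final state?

Trace: p7 -b-> p4 -c-> p0 -a-> p1 -c-> p1 -a-> p1 -a-> p1 -b-> p1 -a-> p1 -b-> p1 -a-> p1 -a-> p1 -b-> p1 -c-> p1 -a-> p1 -b-> p1 -a-> p1 -a-> p1 -a-> p1 -b-> p1 -a-> p1 -b-> p1 -c-> p1 -c-> p1 -a-> p1 -c-> p1

p1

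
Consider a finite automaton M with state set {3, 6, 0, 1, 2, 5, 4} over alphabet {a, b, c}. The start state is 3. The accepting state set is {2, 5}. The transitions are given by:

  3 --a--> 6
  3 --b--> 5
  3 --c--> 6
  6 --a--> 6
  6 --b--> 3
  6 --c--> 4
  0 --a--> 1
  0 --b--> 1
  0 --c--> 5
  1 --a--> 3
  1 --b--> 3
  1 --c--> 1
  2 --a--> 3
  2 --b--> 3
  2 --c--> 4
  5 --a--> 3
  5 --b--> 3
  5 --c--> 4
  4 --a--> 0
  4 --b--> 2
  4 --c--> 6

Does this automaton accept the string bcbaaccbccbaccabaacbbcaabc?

start at 3
read 'b': 3 → 5
read 'c': 5 → 4
read 'b': 4 → 2
read 'a': 2 → 3
read 'a': 3 → 6
read 'c': 6 → 4
read 'c': 4 → 6
read 'b': 6 → 3
read 'c': 3 → 6
read 'c': 6 → 4
read 'b': 4 → 2
read 'a': 2 → 3
read 'c': 3 → 6
read 'c': 6 → 4
read 'a': 4 → 0
read 'b': 0 → 1
read 'a': 1 → 3
read 'a': 3 → 6
read 'c': 6 → 4
read 'b': 4 → 2
read 'b': 2 → 3
read 'c': 3 → 6
read 'a': 6 → 6
read 'a': 6 → 6
read 'b': 6 → 3
read 'c': 3 → 6
End state 6 is not accepting.

No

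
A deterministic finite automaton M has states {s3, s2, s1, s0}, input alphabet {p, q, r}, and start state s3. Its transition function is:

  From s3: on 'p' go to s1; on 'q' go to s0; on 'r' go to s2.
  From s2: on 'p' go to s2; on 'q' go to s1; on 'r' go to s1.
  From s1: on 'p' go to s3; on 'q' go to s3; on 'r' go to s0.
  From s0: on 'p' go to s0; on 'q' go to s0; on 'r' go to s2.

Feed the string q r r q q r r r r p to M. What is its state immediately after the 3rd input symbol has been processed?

Trace: s3 -q-> s0 -r-> s2 -r-> s1
After 3 symbols: s1.

s1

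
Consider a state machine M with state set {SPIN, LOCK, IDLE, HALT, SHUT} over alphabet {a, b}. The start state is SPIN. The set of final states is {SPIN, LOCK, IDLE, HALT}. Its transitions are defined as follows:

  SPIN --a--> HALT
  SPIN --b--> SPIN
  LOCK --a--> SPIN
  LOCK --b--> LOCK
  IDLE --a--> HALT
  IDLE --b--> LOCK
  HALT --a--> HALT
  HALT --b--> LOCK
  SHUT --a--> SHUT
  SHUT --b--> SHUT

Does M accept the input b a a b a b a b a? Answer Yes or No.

Yes

SPIN → SPIN → HALT → HALT → LOCK → SPIN → SPIN → HALT → LOCK → SPIN
End state SPIN is accepting.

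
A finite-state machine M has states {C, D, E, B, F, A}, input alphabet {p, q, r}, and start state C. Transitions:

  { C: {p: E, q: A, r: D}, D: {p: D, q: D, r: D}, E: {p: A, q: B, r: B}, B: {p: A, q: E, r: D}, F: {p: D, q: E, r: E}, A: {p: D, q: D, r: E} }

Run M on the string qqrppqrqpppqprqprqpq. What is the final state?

D

Trace: C -q-> A -q-> D -r-> D -p-> D -p-> D -q-> D -r-> D -q-> D -p-> D -p-> D -p-> D -q-> D -p-> D -r-> D -q-> D -p-> D -r-> D -q-> D -p-> D -q-> D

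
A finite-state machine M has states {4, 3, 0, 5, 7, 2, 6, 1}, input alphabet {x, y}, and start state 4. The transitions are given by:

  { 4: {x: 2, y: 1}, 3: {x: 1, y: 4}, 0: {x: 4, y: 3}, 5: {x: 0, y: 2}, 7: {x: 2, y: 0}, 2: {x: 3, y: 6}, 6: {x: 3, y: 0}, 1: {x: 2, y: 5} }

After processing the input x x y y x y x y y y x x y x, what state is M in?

2

Trace: 4 -x-> 2 -x-> 3 -y-> 4 -y-> 1 -x-> 2 -y-> 6 -x-> 3 -y-> 4 -y-> 1 -y-> 5 -x-> 0 -x-> 4 -y-> 1 -x-> 2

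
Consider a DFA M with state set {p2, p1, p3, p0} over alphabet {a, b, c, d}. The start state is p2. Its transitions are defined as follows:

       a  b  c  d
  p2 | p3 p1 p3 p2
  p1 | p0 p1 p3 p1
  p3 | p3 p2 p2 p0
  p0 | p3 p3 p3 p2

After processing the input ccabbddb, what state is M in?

start at p2
read 'c': p2 → p3
read 'c': p3 → p2
read 'a': p2 → p3
read 'b': p3 → p2
read 'b': p2 → p1
read 'd': p1 → p1
read 'd': p1 → p1
read 'b': p1 → p1

p1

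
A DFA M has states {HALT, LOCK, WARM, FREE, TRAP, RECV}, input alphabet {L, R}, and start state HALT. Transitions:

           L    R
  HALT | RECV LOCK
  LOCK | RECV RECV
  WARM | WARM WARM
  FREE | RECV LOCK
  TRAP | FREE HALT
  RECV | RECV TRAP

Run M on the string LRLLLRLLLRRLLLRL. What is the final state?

Trace: HALT -L-> RECV -R-> TRAP -L-> FREE -L-> RECV -L-> RECV -R-> TRAP -L-> FREE -L-> RECV -L-> RECV -R-> TRAP -R-> HALT -L-> RECV -L-> RECV -L-> RECV -R-> TRAP -L-> FREE

FREE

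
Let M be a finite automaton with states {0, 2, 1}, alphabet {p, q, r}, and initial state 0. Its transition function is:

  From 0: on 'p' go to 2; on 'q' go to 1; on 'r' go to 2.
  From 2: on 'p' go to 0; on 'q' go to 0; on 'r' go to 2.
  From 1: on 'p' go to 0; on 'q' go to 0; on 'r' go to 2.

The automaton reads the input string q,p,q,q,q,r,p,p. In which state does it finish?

Trace: 0 -q-> 1 -p-> 0 -q-> 1 -q-> 0 -q-> 1 -r-> 2 -p-> 0 -p-> 2

2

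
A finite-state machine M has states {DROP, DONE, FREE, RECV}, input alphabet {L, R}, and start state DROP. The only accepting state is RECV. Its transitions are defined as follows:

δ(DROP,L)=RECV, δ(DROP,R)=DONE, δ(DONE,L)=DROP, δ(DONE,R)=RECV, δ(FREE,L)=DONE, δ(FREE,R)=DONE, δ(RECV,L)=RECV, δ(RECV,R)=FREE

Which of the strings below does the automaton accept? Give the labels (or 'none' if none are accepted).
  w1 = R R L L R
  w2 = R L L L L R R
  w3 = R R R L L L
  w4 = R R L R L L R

w1: DROP → DONE → RECV → RECV → RECV → FREE  → end FREE, rejected
w2: DROP → DONE → DROP → RECV → RECV → RECV → FREE → DONE  → end DONE, rejected
w3: DROP → DONE → RECV → FREE → DONE → DROP → RECV  → end RECV, accepted
w4: DROP → DONE → RECV → RECV → FREE → DONE → DROP → DONE  → end DONE, rejected

w3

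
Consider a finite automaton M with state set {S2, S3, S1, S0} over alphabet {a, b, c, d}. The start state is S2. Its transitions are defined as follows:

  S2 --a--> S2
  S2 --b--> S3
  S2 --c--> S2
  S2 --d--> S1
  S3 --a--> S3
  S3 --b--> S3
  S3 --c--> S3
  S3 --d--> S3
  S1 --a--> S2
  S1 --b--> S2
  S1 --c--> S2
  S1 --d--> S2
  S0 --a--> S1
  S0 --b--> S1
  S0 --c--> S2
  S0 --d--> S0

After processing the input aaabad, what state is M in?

S3

Trace: S2 -a-> S2 -a-> S2 -a-> S2 -b-> S3 -a-> S3 -d-> S3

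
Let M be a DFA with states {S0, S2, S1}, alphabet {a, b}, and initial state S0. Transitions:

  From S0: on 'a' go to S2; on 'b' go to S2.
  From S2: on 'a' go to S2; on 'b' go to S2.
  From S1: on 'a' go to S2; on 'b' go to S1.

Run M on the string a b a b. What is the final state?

S2

S0 → S2 → S2 → S2 → S2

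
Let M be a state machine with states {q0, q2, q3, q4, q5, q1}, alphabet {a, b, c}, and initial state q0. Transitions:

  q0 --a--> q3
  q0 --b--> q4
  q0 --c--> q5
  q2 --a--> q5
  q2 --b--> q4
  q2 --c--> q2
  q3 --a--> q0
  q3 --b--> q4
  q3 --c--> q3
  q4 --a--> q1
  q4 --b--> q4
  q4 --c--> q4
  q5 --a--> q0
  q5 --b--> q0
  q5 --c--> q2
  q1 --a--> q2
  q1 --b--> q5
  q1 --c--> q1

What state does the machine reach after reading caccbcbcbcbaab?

q4

start at q0
read 'c': q0 → q5
read 'a': q5 → q0
read 'c': q0 → q5
read 'c': q5 → q2
read 'b': q2 → q4
read 'c': q4 → q4
read 'b': q4 → q4
read 'c': q4 → q4
read 'b': q4 → q4
read 'c': q4 → q4
read 'b': q4 → q4
read 'a': q4 → q1
read 'a': q1 → q2
read 'b': q2 → q4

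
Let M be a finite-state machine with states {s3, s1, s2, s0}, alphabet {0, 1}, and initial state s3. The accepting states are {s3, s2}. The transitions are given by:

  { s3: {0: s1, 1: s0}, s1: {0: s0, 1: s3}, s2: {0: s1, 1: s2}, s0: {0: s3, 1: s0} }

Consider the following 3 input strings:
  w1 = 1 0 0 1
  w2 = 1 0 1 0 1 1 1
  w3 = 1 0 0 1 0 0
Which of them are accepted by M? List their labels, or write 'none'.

w1

w1: s3 → s0 → s3 → s1 → s3  → end s3, accepted
w2: s3 → s0 → s3 → s0 → s3 → s0 → s0 → s0  → end s0, rejected
w3: s3 → s0 → s3 → s1 → s3 → s1 → s0  → end s0, rejected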